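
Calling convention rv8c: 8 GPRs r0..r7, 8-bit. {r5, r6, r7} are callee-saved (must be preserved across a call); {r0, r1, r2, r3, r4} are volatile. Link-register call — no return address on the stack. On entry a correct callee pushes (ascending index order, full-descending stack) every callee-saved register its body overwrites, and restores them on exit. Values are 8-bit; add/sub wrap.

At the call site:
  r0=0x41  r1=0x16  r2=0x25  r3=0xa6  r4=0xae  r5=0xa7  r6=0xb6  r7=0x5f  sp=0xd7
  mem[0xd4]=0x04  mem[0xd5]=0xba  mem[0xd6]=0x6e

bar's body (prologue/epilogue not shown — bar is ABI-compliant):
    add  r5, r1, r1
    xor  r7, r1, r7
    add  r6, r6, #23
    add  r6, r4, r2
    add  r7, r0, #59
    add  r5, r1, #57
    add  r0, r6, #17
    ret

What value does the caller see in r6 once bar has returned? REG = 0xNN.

prologue: push r5 -> mem[0xd6]=0xa7, sp=0xd6
prologue: push r6 -> mem[0xd5]=0xb6, sp=0xd5
prologue: push r7 -> mem[0xd4]=0x5f, sp=0xd4
body[0] add  r5, r1, r1 -> r5=0x2c
body[1] xor  r7, r1, r7 -> r7=0x49
body[2] add  r6, r6, #23 -> r6=0xcd
body[3] add  r6, r4, r2 -> r6=0xd3
body[4] add  r7, r0, #59 -> r7=0x7c
body[5] add  r5, r1, #57 -> r5=0x4f
body[6] add  r0, r6, #17 -> r0=0xe4
epilogue: pop r7=0x5f, sp=0xd5
epilogue: pop r6=0xb6, sp=0xd6
epilogue: pop r5=0xa7, sp=0xd7
r6 is callee-saved -> restored

REG = 0xb6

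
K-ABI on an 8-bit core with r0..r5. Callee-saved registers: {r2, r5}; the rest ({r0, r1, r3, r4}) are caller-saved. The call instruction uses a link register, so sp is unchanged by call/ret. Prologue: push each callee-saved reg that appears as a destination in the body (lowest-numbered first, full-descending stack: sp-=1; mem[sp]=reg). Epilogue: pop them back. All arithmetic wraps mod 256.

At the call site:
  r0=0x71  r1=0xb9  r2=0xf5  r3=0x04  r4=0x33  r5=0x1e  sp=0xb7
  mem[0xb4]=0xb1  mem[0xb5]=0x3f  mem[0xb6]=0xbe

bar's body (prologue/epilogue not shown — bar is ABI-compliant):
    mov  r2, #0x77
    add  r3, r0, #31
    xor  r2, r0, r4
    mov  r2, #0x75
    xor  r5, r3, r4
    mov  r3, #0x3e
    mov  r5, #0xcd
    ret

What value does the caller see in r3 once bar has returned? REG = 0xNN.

REG = 0x3e

prologue: push r2 → mem[0xb6]=0xf5, sp=0xb6
prologue: push r5 → mem[0xb5]=0x1e, sp=0xb5
body[0] mov  r2, #0x77 → r2=0x77
body[1] add  r3, r0, #31 → r3=0x90
body[2] xor  r2, r0, r4 → r2=0x42
body[3] mov  r2, #0x75 → r2=0x75
body[4] xor  r5, r3, r4 → r5=0xa3
body[5] mov  r3, #0x3e → r3=0x3e
body[6] mov  r5, #0xcd → r5=0xcd
epilogue: pop r5=0x1e, sp=0xb6
epilogue: pop r2=0xf5, sp=0xb7
r3 is caller-saved → body value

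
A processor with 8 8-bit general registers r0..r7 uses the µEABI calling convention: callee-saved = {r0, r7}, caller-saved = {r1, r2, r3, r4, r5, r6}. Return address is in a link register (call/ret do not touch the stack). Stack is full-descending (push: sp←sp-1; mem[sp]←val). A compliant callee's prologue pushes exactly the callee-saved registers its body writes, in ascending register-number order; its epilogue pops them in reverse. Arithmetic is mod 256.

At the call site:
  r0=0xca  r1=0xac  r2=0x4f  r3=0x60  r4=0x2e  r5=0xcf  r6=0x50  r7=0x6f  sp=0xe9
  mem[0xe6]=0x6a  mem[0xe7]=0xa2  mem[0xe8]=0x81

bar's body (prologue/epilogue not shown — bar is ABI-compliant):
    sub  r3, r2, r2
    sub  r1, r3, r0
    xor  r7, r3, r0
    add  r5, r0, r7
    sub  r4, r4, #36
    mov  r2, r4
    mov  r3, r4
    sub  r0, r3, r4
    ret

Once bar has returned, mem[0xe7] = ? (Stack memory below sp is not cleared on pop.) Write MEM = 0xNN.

prologue: push r0 → mem[0xe8]=0xca, sp=0xe8
prologue: push r7 → mem[0xe7]=0x6f, sp=0xe7
body[0] sub  r3, r2, r2 → r3=0x00
body[1] sub  r1, r3, r0 → r1=0x36
body[2] xor  r7, r3, r0 → r7=0xca
body[3] add  r5, r0, r7 → r5=0x94
body[4] sub  r4, r4, #36 → r4=0x0a
body[5] mov  r2, r4 → r2=0x0a
body[6] mov  r3, r4 → r3=0x0a
body[7] sub  r0, r3, r4 → r0=0x00
epilogue: pop r7=0x6f, sp=0xe8
epilogue: pop r0=0xca, sp=0xe9
prologue pushed ['r0', 'r7'] at ['0xe8', '0xe7']

MEM = 0x6f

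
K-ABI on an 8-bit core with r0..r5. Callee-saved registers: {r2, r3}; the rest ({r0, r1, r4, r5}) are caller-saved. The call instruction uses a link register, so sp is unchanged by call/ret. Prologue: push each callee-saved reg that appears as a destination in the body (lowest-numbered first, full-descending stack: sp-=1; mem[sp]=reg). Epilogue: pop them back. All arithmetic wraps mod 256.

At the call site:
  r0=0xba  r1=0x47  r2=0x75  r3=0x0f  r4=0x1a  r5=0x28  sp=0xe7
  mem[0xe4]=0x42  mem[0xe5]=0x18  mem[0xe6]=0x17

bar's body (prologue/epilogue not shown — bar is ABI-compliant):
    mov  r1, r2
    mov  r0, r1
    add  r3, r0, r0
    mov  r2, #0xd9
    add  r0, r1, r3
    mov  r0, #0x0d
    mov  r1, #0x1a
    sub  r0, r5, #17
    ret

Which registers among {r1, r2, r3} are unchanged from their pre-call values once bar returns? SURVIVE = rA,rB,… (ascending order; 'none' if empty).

prologue: push r2 -> mem[0xe6]=0x75, sp=0xe6
prologue: push r3 -> mem[0xe5]=0x0f, sp=0xe5
body[0] mov  r1, r2 -> r1=0x75
body[1] mov  r0, r1 -> r0=0x75
body[2] add  r3, r0, r0 -> r3=0xea
body[3] mov  r2, #0xd9 -> r2=0xd9
body[4] add  r0, r1, r3 -> r0=0x5f
body[5] mov  r0, #0x0d -> r0=0x0d
body[6] mov  r1, #0x1a -> r1=0x1a
body[7] sub  r0, r5, #17 -> r0=0x17
epilogue: pop r3=0x0f, sp=0xe6
epilogue: pop r2=0x75, sp=0xe7
r1: caller-saved, written=True
r2: callee-saved, written=True
r3: callee-saved, written=True

SURVIVE = r2,r3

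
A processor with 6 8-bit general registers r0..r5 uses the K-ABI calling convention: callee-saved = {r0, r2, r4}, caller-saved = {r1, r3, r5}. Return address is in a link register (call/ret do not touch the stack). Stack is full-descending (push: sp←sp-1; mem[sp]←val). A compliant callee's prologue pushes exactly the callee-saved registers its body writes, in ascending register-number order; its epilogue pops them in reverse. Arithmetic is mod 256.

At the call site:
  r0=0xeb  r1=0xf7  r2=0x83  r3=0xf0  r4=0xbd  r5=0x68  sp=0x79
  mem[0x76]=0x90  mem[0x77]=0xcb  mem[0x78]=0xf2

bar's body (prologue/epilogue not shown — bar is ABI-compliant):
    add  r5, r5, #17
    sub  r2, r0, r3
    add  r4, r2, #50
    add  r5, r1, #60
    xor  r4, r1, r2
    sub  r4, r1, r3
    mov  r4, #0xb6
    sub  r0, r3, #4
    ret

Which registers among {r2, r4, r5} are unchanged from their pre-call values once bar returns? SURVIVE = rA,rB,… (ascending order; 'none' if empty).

prologue: push r0 → mem[0x78]=0xeb, sp=0x78
prologue: push r2 → mem[0x77]=0x83, sp=0x77
prologue: push r4 → mem[0x76]=0xbd, sp=0x76
body[0] add  r5, r5, #17 → r5=0x79
body[1] sub  r2, r0, r3 → r2=0xfb
body[2] add  r4, r2, #50 → r4=0x2d
body[3] add  r5, r1, #60 → r5=0x33
body[4] xor  r4, r1, r2 → r4=0x0c
body[5] sub  r4, r1, r3 → r4=0x07
body[6] mov  r4, #0xb6 → r4=0xb6
body[7] sub  r0, r3, #4 → r0=0xec
epilogue: pop r4=0xbd, sp=0x77
epilogue: pop r2=0x83, sp=0x78
epilogue: pop r0=0xeb, sp=0x79
r2: callee-saved, written=True
r4: callee-saved, written=True
r5: caller-saved, written=True

SURVIVE = r2,r4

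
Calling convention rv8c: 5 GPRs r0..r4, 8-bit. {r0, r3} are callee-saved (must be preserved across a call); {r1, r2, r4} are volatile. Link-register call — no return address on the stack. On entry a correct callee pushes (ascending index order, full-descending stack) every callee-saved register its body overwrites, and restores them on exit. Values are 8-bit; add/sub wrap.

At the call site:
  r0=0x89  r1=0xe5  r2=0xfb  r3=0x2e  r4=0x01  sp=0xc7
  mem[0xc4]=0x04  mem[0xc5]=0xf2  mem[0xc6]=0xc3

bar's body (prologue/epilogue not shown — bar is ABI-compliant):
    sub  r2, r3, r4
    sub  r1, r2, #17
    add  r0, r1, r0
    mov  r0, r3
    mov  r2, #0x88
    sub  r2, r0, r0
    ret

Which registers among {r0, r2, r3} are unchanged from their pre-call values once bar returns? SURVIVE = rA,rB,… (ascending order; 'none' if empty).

prologue: push r0 → mem[0xc6]=0x89, sp=0xc6
body[0] sub  r2, r3, r4 → r2=0x2d
body[1] sub  r1, r2, #17 → r1=0x1c
body[2] add  r0, r1, r0 → r0=0xa5
body[3] mov  r0, r3 → r0=0x2e
body[4] mov  r2, #0x88 → r2=0x88
body[5] sub  r2, r0, r0 → r2=0x00
epilogue: pop r0=0x89, sp=0xc7
r0: callee-saved, written=True
r2: caller-saved, written=True
r3: callee-saved, written=False

SURVIVE = r0,r3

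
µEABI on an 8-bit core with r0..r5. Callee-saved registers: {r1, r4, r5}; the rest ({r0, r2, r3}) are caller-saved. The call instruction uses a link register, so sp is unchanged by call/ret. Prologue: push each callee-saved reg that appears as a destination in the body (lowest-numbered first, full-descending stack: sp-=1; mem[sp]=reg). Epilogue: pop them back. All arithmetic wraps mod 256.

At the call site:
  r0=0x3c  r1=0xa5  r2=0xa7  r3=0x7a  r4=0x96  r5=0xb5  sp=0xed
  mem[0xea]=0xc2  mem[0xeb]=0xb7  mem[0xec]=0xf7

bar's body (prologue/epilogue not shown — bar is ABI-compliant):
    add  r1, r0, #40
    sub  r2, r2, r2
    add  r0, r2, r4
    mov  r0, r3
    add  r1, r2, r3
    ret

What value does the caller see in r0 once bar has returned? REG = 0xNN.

prologue: push r1 -> mem[0xec]=0xa5, sp=0xec
body[0] add  r1, r0, #40 -> r1=0x64
body[1] sub  r2, r2, r2 -> r2=0x00
body[2] add  r0, r2, r4 -> r0=0x96
body[3] mov  r0, r3 -> r0=0x7a
body[4] add  r1, r2, r3 -> r1=0x7a
epilogue: pop r1=0xa5, sp=0xed
r0 is caller-saved -> body value

REG = 0x7a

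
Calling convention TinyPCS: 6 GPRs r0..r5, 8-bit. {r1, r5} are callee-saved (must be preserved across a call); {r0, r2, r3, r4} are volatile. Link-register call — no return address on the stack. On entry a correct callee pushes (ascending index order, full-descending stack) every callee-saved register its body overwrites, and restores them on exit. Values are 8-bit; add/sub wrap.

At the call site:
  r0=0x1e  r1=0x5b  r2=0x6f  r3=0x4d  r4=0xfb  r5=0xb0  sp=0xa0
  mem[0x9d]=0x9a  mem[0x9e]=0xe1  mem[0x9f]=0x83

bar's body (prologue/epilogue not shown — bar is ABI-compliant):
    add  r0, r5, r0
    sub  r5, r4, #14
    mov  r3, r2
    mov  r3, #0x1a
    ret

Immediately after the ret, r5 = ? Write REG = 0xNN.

prologue: push r5 → mem[0x9f]=0xb0, sp=0x9f
body[0] add  r0, r5, r0 → r0=0xce
body[1] sub  r5, r4, #14 → r5=0xed
body[2] mov  r3, r2 → r3=0x6f
body[3] mov  r3, #0x1a → r3=0x1a
epilogue: pop r5=0xb0, sp=0xa0
r5 is callee-saved → restored

REG = 0xb0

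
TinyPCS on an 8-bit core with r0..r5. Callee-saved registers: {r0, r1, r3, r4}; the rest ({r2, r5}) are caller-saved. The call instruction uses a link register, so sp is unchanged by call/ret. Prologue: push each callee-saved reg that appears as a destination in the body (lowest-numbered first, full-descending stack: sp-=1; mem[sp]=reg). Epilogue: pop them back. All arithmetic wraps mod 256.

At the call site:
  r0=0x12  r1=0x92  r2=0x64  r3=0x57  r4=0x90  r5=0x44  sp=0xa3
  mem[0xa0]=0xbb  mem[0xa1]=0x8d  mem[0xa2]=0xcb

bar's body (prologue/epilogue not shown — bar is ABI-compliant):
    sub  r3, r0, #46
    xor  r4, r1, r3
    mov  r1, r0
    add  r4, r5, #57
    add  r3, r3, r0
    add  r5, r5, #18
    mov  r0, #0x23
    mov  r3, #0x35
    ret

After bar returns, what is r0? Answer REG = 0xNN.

prologue: push r0 → mem[0xa2]=0x12, sp=0xa2
prologue: push r1 → mem[0xa1]=0x92, sp=0xa1
prologue: push r3 → mem[0xa0]=0x57, sp=0xa0
prologue: push r4 → mem[0x9f]=0x90, sp=0x9f
body[0] sub  r3, r0, #46 → r3=0xe4
body[1] xor  r4, r1, r3 → r4=0x76
body[2] mov  r1, r0 → r1=0x12
body[3] add  r4, r5, #57 → r4=0x7d
body[4] add  r3, r3, r0 → r3=0xf6
body[5] add  r5, r5, #18 → r5=0x56
body[6] mov  r0, #0x23 → r0=0x23
body[7] mov  r3, #0x35 → r3=0x35
epilogue: pop r4=0x90, sp=0xa0
epilogue: pop r3=0x57, sp=0xa1
epilogue: pop r1=0x92, sp=0xa2
epilogue: pop r0=0x12, sp=0xa3
r0 is callee-saved → restored

REG = 0x12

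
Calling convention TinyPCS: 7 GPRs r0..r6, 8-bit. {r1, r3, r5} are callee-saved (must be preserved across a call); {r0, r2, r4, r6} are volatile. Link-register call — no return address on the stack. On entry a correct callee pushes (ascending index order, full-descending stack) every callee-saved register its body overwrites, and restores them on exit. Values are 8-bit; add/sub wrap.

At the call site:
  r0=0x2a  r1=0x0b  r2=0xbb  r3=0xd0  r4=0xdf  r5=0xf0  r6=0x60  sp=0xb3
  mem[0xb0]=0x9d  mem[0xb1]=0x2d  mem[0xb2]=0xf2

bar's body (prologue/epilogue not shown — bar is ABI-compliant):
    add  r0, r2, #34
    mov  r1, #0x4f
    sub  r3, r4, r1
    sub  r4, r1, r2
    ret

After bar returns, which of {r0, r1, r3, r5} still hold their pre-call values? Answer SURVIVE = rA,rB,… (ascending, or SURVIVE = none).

SURVIVE = r1,r3,r5

prologue: push r1 → mem[0xb2]=0x0b, sp=0xb2
prologue: push r3 → mem[0xb1]=0xd0, sp=0xb1
body[0] add  r0, r2, #34 → r0=0xdd
body[1] mov  r1, #0x4f → r1=0x4f
body[2] sub  r3, r4, r1 → r3=0x90
body[3] sub  r4, r1, r2 → r4=0x94
epilogue: pop r3=0xd0, sp=0xb2
epilogue: pop r1=0x0b, sp=0xb3
r0: caller-saved, written=True
r1: callee-saved, written=True
r3: callee-saved, written=True
r5: callee-saved, written=False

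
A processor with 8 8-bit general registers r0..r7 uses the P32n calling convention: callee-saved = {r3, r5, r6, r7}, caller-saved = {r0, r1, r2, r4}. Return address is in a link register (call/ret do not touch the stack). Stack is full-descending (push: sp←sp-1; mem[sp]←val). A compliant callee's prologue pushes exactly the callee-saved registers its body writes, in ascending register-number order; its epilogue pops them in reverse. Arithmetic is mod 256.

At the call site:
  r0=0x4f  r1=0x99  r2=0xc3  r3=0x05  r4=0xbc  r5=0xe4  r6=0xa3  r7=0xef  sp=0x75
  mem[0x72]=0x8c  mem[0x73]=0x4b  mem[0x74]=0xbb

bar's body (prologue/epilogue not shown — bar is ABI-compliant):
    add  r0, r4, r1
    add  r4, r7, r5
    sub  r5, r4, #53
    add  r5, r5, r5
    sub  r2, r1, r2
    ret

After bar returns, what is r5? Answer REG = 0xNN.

prologue: push r5 → mem[0x74]=0xe4, sp=0x74
body[0] add  r0, r4, r1 → r0=0x55
body[1] add  r4, r7, r5 → r4=0xd3
body[2] sub  r5, r4, #53 → r5=0x9e
body[3] add  r5, r5, r5 → r5=0x3c
body[4] sub  r2, r1, r2 → r2=0xd6
epilogue: pop r5=0xe4, sp=0x75
r5 is callee-saved → restored

REG = 0xe4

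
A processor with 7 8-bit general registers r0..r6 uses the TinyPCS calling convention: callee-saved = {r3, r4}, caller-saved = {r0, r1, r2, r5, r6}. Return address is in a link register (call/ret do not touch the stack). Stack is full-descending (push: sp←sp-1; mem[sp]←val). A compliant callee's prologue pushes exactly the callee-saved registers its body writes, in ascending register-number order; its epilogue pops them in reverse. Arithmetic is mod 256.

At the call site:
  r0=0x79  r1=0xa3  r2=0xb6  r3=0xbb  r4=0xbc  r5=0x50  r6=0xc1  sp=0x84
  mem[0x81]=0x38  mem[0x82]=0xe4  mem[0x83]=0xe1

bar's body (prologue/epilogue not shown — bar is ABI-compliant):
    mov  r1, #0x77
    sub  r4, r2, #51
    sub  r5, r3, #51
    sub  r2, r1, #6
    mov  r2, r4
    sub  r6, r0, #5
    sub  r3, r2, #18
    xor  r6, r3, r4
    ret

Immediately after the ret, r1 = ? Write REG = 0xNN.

prologue: push r3 → mem[0x83]=0xbb, sp=0x83
prologue: push r4 → mem[0x82]=0xbc, sp=0x82
body[0] mov  r1, #0x77 → r1=0x77
body[1] sub  r4, r2, #51 → r4=0x83
body[2] sub  r5, r3, #51 → r5=0x88
body[3] sub  r2, r1, #6 → r2=0x71
body[4] mov  r2, r4 → r2=0x83
body[5] sub  r6, r0, #5 → r6=0x74
body[6] sub  r3, r2, #18 → r3=0x71
body[7] xor  r6, r3, r4 → r6=0xf2
epilogue: pop r4=0xbc, sp=0x83
epilogue: pop r3=0xbb, sp=0x84
r1 is caller-saved → body value

REG = 0x77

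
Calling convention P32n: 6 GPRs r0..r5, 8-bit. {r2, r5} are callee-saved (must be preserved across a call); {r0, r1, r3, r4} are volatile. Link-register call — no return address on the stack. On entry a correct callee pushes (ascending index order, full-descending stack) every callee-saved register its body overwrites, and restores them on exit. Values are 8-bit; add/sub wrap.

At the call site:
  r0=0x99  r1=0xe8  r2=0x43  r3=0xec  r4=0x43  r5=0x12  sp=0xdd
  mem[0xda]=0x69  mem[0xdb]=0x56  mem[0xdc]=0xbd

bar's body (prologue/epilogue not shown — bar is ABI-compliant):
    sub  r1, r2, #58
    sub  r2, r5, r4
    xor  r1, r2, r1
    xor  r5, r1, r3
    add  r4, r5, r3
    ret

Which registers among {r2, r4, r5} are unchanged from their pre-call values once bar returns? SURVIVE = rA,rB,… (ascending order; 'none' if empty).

SURVIVE = r2,r5

prologue: push r2 -> mem[0xdc]=0x43, sp=0xdc
prologue: push r5 -> mem[0xdb]=0x12, sp=0xdb
body[0] sub  r1, r2, #58 -> r1=0x09
body[1] sub  r2, r5, r4 -> r2=0xcf
body[2] xor  r1, r2, r1 -> r1=0xc6
body[3] xor  r5, r1, r3 -> r5=0x2a
body[4] add  r4, r5, r3 -> r4=0x16
epilogue: pop r5=0x12, sp=0xdc
epilogue: pop r2=0x43, sp=0xdd
r2: callee-saved, written=True
r4: caller-saved, written=True
r5: callee-saved, written=True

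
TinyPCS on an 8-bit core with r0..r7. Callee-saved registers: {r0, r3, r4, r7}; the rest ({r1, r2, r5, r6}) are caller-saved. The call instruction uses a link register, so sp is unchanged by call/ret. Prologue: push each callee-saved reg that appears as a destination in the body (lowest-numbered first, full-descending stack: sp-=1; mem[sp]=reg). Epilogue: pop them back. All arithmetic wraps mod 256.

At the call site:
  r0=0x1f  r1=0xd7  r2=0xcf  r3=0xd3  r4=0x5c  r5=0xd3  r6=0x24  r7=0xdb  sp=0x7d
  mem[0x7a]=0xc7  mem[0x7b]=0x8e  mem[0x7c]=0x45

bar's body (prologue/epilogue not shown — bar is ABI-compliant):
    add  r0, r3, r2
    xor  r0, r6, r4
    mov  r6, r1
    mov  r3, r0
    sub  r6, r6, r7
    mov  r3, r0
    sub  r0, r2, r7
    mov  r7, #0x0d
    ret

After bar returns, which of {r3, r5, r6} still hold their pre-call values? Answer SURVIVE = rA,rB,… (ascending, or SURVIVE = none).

prologue: push r0 → mem[0x7c]=0x1f, sp=0x7c
prologue: push r3 → mem[0x7b]=0xd3, sp=0x7b
prologue: push r7 → mem[0x7a]=0xdb, sp=0x7a
body[0] add  r0, r3, r2 → r0=0xa2
body[1] xor  r0, r6, r4 → r0=0x78
body[2] mov  r6, r1 → r6=0xd7
body[3] mov  r3, r0 → r3=0x78
body[4] sub  r6, r6, r7 → r6=0xfc
body[5] mov  r3, r0 → r3=0x78
body[6] sub  r0, r2, r7 → r0=0xf4
body[7] mov  r7, #0x0d → r7=0x0d
epilogue: pop r7=0xdb, sp=0x7b
epilogue: pop r3=0xd3, sp=0x7c
epilogue: pop r0=0x1f, sp=0x7d
r3: callee-saved, written=True
r5: caller-saved, written=False
r6: caller-saved, written=True

SURVIVE = r3,r5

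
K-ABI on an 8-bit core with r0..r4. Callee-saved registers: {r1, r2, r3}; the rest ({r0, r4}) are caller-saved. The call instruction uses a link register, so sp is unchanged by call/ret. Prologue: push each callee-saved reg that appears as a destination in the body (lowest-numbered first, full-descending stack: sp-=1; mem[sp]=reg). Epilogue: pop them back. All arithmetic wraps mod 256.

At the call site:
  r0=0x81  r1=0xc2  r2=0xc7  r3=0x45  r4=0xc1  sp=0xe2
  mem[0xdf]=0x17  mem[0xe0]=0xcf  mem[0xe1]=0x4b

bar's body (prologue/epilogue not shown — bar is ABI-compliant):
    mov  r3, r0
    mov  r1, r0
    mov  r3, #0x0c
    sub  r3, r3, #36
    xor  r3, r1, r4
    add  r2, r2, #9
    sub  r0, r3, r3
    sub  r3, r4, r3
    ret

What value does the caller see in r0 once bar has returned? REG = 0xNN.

prologue: push r1 → mem[0xe1]=0xc2, sp=0xe1
prologue: push r2 → mem[0xe0]=0xc7, sp=0xe0
prologue: push r3 → mem[0xdf]=0x45, sp=0xdf
body[0] mov  r3, r0 → r3=0x81
body[1] mov  r1, r0 → r1=0x81
body[2] mov  r3, #0x0c → r3=0x0c
body[3] sub  r3, r3, #36 → r3=0xe8
body[4] xor  r3, r1, r4 → r3=0x40
body[5] add  r2, r2, #9 → r2=0xd0
body[6] sub  r0, r3, r3 → r0=0x00
body[7] sub  r3, r4, r3 → r3=0x81
epilogue: pop r3=0x45, sp=0xe0
epilogue: pop r2=0xc7, sp=0xe1
epilogue: pop r1=0xc2, sp=0xe2
r0 is caller-saved → body value

REG = 0x00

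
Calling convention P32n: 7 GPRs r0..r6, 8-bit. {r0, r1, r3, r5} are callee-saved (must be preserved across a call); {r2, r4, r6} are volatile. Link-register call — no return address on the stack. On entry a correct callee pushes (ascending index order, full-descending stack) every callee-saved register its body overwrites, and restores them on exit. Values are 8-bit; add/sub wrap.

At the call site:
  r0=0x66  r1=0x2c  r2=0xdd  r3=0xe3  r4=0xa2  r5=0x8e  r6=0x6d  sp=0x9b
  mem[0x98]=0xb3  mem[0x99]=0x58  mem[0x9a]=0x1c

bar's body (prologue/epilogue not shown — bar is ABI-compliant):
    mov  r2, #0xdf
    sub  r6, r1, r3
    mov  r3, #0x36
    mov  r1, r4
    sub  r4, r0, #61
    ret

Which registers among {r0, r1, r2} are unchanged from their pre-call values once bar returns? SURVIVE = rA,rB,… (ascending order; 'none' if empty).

prologue: push r1 → mem[0x9a]=0x2c, sp=0x9a
prologue: push r3 → mem[0x99]=0xe3, sp=0x99
body[0] mov  r2, #0xdf → r2=0xdf
body[1] sub  r6, r1, r3 → r6=0x49
body[2] mov  r3, #0x36 → r3=0x36
body[3] mov  r1, r4 → r1=0xa2
body[4] sub  r4, r0, #61 → r4=0x29
epilogue: pop r3=0xe3, sp=0x9a
epilogue: pop r1=0x2c, sp=0x9b
r0: callee-saved, written=False
r1: callee-saved, written=True
r2: caller-saved, written=True

SURVIVE = r0,r1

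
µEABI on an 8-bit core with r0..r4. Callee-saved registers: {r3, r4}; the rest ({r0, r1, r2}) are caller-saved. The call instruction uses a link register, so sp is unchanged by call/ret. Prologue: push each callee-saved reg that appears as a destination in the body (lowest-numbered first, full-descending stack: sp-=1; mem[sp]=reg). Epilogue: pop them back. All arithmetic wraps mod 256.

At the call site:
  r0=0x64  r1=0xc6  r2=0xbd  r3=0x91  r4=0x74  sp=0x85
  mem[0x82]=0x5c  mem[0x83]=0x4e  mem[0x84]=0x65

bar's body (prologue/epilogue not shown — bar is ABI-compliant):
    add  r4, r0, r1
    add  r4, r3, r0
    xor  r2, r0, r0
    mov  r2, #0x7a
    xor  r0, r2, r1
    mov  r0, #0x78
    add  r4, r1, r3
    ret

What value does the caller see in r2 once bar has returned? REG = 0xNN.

REG = 0x7a

prologue: push r4 -> mem[0x84]=0x74, sp=0x84
body[0] add  r4, r0, r1 -> r4=0x2a
body[1] add  r4, r3, r0 -> r4=0xf5
body[2] xor  r2, r0, r0 -> r2=0x00
body[3] mov  r2, #0x7a -> r2=0x7a
body[4] xor  r0, r2, r1 -> r0=0xbc
body[5] mov  r0, #0x78 -> r0=0x78
body[6] add  r4, r1, r3 -> r4=0x57
epilogue: pop r4=0x74, sp=0x85
r2 is caller-saved -> body value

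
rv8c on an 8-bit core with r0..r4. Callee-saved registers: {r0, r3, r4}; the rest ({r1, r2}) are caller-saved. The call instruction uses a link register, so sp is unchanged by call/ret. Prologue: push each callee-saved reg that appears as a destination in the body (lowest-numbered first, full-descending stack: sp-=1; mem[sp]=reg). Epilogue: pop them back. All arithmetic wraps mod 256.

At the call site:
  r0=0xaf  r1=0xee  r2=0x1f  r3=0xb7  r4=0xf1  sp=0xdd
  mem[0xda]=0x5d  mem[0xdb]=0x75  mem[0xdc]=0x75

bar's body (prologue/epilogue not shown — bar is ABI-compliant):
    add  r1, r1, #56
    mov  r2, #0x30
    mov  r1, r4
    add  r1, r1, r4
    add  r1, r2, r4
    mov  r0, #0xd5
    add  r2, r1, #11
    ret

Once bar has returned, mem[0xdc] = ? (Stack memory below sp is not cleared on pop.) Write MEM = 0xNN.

MEM = 0xaf

prologue: push r0 → mem[0xdc]=0xaf, sp=0xdc
body[0] add  r1, r1, #56 → r1=0x26
body[1] mov  r2, #0x30 → r2=0x30
body[2] mov  r1, r4 → r1=0xf1
body[3] add  r1, r1, r4 → r1=0xe2
body[4] add  r1, r2, r4 → r1=0x21
body[5] mov  r0, #0xd5 → r0=0xd5
body[6] add  r2, r1, #11 → r2=0x2c
epilogue: pop r0=0xaf, sp=0xdd
prologue pushed ['r0'] at ['0xdc']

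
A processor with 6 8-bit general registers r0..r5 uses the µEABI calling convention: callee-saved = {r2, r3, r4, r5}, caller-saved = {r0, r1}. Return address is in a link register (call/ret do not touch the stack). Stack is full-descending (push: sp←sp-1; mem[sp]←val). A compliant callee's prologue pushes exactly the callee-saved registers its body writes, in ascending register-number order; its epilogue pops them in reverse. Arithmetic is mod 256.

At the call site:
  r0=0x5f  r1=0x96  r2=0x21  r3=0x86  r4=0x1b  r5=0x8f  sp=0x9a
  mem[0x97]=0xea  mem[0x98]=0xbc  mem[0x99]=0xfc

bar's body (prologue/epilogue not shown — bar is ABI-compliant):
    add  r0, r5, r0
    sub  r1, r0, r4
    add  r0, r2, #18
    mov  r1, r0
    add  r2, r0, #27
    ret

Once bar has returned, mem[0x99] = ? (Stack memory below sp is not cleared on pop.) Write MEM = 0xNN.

MEM = 0x21

prologue: push r2 → mem[0x99]=0x21, sp=0x99
body[0] add  r0, r5, r0 → r0=0xee
body[1] sub  r1, r0, r4 → r1=0xd3
body[2] add  r0, r2, #18 → r0=0x33
body[3] mov  r1, r0 → r1=0x33
body[4] add  r2, r0, #27 → r2=0x4e
epilogue: pop r2=0x21, sp=0x9a
prologue pushed ['r2'] at ['0x99']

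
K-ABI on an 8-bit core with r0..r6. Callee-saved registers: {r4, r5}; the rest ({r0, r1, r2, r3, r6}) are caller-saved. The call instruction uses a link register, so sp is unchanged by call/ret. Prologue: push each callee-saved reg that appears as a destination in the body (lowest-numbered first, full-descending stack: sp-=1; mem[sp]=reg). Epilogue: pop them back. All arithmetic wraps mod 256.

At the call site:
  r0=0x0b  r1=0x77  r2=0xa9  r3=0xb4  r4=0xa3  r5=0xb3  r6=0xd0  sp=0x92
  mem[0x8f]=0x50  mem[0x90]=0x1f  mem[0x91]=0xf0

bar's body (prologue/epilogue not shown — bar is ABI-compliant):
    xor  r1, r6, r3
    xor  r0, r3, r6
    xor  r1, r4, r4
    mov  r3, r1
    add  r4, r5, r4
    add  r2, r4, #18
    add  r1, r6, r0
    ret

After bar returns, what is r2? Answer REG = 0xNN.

REG = 0x68

prologue: push r4 → mem[0x91]=0xa3, sp=0x91
body[0] xor  r1, r6, r3 → r1=0x64
body[1] xor  r0, r3, r6 → r0=0x64
body[2] xor  r1, r4, r4 → r1=0x00
body[3] mov  r3, r1 → r3=0x00
body[4] add  r4, r5, r4 → r4=0x56
body[5] add  r2, r4, #18 → r2=0x68
body[6] add  r1, r6, r0 → r1=0x34
epilogue: pop r4=0xa3, sp=0x92
r2 is caller-saved → body value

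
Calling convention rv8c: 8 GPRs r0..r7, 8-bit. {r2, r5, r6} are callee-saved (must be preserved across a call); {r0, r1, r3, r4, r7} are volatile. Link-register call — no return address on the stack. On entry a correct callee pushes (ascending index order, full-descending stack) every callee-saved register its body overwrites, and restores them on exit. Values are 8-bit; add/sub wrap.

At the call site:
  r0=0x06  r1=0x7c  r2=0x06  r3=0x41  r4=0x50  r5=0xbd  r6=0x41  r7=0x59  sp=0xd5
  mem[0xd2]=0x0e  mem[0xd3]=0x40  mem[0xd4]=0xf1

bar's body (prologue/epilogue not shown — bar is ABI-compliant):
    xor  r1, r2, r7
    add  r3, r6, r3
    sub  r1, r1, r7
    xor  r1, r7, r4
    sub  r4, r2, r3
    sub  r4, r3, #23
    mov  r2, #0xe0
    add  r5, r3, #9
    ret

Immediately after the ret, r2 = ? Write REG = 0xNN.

prologue: push r2 → mem[0xd4]=0x06, sp=0xd4
prologue: push r5 → mem[0xd3]=0xbd, sp=0xd3
body[0] xor  r1, r2, r7 → r1=0x5f
body[1] add  r3, r6, r3 → r3=0x82
body[2] sub  r1, r1, r7 → r1=0x06
body[3] xor  r1, r7, r4 → r1=0x09
body[4] sub  r4, r2, r3 → r4=0x84
body[5] sub  r4, r3, #23 → r4=0x6b
body[6] mov  r2, #0xe0 → r2=0xe0
body[7] add  r5, r3, #9 → r5=0x8b
epilogue: pop r5=0xbd, sp=0xd4
epilogue: pop r2=0x06, sp=0xd5
r2 is callee-saved → restored

REG = 0x06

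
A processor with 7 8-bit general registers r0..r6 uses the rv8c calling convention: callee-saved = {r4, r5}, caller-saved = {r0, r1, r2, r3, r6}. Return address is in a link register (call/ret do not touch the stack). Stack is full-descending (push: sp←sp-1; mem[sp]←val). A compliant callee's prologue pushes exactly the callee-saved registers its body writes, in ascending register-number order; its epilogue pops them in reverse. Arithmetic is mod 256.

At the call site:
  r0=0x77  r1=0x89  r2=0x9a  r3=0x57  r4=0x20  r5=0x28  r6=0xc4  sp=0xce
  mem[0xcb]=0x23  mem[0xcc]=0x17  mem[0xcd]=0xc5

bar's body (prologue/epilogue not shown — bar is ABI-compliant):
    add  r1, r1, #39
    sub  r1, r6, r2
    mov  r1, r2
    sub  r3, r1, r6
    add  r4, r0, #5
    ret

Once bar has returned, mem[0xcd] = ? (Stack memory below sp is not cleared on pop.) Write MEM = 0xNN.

prologue: push r4 → mem[0xcd]=0x20, sp=0xcd
body[0] add  r1, r1, #39 → r1=0xb0
body[1] sub  r1, r6, r2 → r1=0x2a
body[2] mov  r1, r2 → r1=0x9a
body[3] sub  r3, r1, r6 → r3=0xd6
body[4] add  r4, r0, #5 → r4=0x7c
epilogue: pop r4=0x20, sp=0xce
prologue pushed ['r4'] at ['0xcd']

MEM = 0x20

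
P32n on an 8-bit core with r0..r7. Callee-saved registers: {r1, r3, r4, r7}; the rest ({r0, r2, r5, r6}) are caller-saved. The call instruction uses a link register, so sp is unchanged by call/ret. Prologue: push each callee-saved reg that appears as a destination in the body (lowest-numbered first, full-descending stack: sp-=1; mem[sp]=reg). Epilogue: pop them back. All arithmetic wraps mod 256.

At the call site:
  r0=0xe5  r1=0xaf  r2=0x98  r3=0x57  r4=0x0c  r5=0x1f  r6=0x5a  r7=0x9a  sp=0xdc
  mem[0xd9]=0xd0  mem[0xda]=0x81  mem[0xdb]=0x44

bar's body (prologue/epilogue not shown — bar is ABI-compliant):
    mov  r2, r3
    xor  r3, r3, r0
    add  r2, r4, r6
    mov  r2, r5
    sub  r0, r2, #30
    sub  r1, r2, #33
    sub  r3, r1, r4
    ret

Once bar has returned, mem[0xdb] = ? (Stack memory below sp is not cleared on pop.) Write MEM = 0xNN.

MEM = 0xaf

prologue: push r1 → mem[0xdb]=0xaf, sp=0xdb
prologue: push r3 → mem[0xda]=0x57, sp=0xda
body[0] mov  r2, r3 → r2=0x57
body[1] xor  r3, r3, r0 → r3=0xb2
body[2] add  r2, r4, r6 → r2=0x66
body[3] mov  r2, r5 → r2=0x1f
body[4] sub  r0, r2, #30 → r0=0x01
body[5] sub  r1, r2, #33 → r1=0xfe
body[6] sub  r3, r1, r4 → r3=0xf2
epilogue: pop r3=0x57, sp=0xdb
epilogue: pop r1=0xaf, sp=0xdc
prologue pushed ['r1', 'r3'] at ['0xdb', '0xda']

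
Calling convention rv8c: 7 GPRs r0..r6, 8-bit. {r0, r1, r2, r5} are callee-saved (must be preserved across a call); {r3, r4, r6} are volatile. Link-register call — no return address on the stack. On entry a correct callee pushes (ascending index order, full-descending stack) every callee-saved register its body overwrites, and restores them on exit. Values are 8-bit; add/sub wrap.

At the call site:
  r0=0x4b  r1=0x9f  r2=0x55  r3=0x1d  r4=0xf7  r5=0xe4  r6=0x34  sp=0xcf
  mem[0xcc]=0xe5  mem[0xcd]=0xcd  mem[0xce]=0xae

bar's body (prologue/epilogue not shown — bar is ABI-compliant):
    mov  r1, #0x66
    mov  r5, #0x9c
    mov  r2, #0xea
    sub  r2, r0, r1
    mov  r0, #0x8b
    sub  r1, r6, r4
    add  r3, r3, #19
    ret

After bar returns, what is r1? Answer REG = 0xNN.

prologue: push r0 → mem[0xce]=0x4b, sp=0xce
prologue: push r1 → mem[0xcd]=0x9f, sp=0xcd
prologue: push r2 → mem[0xcc]=0x55, sp=0xcc
prologue: push r5 → mem[0xcb]=0xe4, sp=0xcb
body[0] mov  r1, #0x66 → r1=0x66
body[1] mov  r5, #0x9c → r5=0x9c
body[2] mov  r2, #0xea → r2=0xea
body[3] sub  r2, r0, r1 → r2=0xe5
body[4] mov  r0, #0x8b → r0=0x8b
body[5] sub  r1, r6, r4 → r1=0x3d
body[6] add  r3, r3, #19 → r3=0x30
epilogue: pop r5=0xe4, sp=0xcc
epilogue: pop r2=0x55, sp=0xcd
epilogue: pop r1=0x9f, sp=0xce
epilogue: pop r0=0x4b, sp=0xcf
r1 is callee-saved → restored

REG = 0x9f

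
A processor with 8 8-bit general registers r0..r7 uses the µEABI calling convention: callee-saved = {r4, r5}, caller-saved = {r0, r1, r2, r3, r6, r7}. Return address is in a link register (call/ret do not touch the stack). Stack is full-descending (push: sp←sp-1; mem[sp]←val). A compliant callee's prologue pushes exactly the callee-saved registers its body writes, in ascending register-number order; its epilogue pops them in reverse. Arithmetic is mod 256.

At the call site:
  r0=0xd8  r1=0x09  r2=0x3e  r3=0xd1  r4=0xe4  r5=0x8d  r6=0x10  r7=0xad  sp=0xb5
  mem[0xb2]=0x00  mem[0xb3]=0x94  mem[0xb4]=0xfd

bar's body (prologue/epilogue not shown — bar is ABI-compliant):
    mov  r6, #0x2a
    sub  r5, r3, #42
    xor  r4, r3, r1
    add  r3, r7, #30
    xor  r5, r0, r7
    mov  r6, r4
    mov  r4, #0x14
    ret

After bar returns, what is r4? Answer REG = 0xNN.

prologue: push r4 -> mem[0xb4]=0xe4, sp=0xb4
prologue: push r5 -> mem[0xb3]=0x8d, sp=0xb3
body[0] mov  r6, #0x2a -> r6=0x2a
body[1] sub  r5, r3, #42 -> r5=0xa7
body[2] xor  r4, r3, r1 -> r4=0xd8
body[3] add  r3, r7, #30 -> r3=0xcb
body[4] xor  r5, r0, r7 -> r5=0x75
body[5] mov  r6, r4 -> r6=0xd8
body[6] mov  r4, #0x14 -> r4=0x14
epilogue: pop r5=0x8d, sp=0xb4
epilogue: pop r4=0xe4, sp=0xb5
r4 is callee-saved -> restored

REG = 0xe4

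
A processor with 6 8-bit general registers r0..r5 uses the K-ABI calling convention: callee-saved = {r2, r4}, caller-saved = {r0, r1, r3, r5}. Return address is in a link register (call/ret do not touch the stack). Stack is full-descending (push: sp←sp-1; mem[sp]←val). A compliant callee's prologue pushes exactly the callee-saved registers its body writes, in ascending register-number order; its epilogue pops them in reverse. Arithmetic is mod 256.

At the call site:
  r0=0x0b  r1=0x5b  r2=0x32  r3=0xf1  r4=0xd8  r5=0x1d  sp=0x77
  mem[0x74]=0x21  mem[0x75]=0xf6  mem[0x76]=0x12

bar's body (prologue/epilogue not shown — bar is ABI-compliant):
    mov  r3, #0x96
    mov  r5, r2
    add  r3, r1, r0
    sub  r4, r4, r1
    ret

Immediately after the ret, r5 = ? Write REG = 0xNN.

REG = 0x32

prologue: push r4 → mem[0x76]=0xd8, sp=0x76
body[0] mov  r3, #0x96 → r3=0x96
body[1] mov  r5, r2 → r5=0x32
body[2] add  r3, r1, r0 → r3=0x66
body[3] sub  r4, r4, r1 → r4=0x7d
epilogue: pop r4=0xd8, sp=0x77
r5 is caller-saved → body value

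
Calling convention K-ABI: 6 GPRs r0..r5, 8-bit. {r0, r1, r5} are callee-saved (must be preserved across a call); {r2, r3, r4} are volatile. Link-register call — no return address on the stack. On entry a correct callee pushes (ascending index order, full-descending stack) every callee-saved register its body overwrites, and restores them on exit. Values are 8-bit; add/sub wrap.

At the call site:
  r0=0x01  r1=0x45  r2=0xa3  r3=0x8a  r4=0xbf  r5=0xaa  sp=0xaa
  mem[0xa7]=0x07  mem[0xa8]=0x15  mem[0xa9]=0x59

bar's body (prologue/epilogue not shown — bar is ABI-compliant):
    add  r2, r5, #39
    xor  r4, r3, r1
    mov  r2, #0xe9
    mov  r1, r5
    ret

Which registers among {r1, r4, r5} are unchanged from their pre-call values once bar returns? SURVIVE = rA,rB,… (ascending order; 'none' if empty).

prologue: push r1 -> mem[0xa9]=0x45, sp=0xa9
body[0] add  r2, r5, #39 -> r2=0xd1
body[1] xor  r4, r3, r1 -> r4=0xcf
body[2] mov  r2, #0xe9 -> r2=0xe9
body[3] mov  r1, r5 -> r1=0xaa
epilogue: pop r1=0x45, sp=0xaa
r1: callee-saved, written=True
r4: caller-saved, written=True
r5: callee-saved, written=False

SURVIVE = r1,r5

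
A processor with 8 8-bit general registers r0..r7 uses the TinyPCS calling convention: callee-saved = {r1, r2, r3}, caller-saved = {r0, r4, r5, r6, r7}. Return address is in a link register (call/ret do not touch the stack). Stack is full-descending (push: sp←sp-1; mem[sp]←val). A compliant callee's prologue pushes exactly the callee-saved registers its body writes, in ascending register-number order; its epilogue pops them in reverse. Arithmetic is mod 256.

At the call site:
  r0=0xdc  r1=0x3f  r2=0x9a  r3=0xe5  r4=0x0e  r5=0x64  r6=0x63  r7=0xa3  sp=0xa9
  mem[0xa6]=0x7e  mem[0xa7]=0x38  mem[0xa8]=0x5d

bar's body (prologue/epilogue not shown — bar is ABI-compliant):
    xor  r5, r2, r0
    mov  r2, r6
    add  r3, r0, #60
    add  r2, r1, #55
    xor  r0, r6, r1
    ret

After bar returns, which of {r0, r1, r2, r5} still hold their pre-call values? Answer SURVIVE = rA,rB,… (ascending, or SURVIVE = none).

prologue: push r2 -> mem[0xa8]=0x9a, sp=0xa8
prologue: push r3 -> mem[0xa7]=0xe5, sp=0xa7
body[0] xor  r5, r2, r0 -> r5=0x46
body[1] mov  r2, r6 -> r2=0x63
body[2] add  r3, r0, #60 -> r3=0x18
body[3] add  r2, r1, #55 -> r2=0x76
body[4] xor  r0, r6, r1 -> r0=0x5c
epilogue: pop r3=0xe5, sp=0xa8
epilogue: pop r2=0x9a, sp=0xa9
r0: caller-saved, written=True
r1: callee-saved, written=False
r2: callee-saved, written=True
r5: caller-saved, written=True

SURVIVE = r1,r2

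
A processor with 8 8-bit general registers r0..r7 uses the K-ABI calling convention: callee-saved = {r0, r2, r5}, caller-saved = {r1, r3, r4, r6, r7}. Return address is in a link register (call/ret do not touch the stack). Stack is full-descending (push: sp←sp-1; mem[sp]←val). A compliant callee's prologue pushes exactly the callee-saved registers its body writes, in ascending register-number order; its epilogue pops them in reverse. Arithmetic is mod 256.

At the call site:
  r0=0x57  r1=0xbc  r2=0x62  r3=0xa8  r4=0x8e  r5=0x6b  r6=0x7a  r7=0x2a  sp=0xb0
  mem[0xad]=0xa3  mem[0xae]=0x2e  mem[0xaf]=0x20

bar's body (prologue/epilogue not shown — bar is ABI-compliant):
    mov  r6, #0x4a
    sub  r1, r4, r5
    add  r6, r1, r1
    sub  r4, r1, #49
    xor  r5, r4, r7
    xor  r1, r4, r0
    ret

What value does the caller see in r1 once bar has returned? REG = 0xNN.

REG = 0xa5

prologue: push r5 -> mem[0xaf]=0x6b, sp=0xaf
body[0] mov  r6, #0x4a -> r6=0x4a
body[1] sub  r1, r4, r5 -> r1=0x23
body[2] add  r6, r1, r1 -> r6=0x46
body[3] sub  r4, r1, #49 -> r4=0xf2
body[4] xor  r5, r4, r7 -> r5=0xd8
body[5] xor  r1, r4, r0 -> r1=0xa5
epilogue: pop r5=0x6b, sp=0xb0
r1 is caller-saved -> body value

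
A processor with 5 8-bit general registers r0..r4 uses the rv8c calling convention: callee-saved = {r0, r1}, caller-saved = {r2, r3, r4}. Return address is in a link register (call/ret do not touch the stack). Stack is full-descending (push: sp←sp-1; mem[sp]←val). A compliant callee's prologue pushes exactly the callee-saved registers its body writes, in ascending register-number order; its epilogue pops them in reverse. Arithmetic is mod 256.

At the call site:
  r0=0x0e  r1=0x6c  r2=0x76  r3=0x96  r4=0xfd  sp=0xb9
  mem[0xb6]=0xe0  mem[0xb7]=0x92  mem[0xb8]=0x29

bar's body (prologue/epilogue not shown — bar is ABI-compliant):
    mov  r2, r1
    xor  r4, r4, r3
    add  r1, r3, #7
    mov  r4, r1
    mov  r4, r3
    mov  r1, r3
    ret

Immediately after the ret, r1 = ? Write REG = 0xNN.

REG = 0x6c

prologue: push r1 -> mem[0xb8]=0x6c, sp=0xb8
body[0] mov  r2, r1 -> r2=0x6c
body[1] xor  r4, r4, r3 -> r4=0x6b
body[2] add  r1, r3, #7 -> r1=0x9d
body[3] mov  r4, r1 -> r4=0x9d
body[4] mov  r4, r3 -> r4=0x96
body[5] mov  r1, r3 -> r1=0x96
epilogue: pop r1=0x6c, sp=0xb9
r1 is callee-saved -> restored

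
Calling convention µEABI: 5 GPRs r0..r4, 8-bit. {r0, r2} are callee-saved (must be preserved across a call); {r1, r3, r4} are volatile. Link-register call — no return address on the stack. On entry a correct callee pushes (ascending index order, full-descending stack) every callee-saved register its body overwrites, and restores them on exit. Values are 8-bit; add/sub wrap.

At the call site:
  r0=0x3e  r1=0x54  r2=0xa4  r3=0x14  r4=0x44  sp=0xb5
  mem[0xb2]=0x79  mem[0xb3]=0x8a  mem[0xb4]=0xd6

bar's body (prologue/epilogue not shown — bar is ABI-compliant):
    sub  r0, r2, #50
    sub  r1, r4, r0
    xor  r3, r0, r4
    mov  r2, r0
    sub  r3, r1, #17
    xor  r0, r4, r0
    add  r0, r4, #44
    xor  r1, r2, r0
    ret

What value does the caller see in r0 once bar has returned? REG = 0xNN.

prologue: push r0 -> mem[0xb4]=0x3e, sp=0xb4
prologue: push r2 -> mem[0xb3]=0xa4, sp=0xb3
body[0] sub  r0, r2, #50 -> r0=0x72
body[1] sub  r1, r4, r0 -> r1=0xd2
body[2] xor  r3, r0, r4 -> r3=0x36
body[3] mov  r2, r0 -> r2=0x72
body[4] sub  r3, r1, #17 -> r3=0xc1
body[5] xor  r0, r4, r0 -> r0=0x36
body[6] add  r0, r4, #44 -> r0=0x70
body[7] xor  r1, r2, r0 -> r1=0x02
epilogue: pop r2=0xa4, sp=0xb4
epilogue: pop r0=0x3e, sp=0xb5
r0 is callee-saved -> restored

REG = 0x3e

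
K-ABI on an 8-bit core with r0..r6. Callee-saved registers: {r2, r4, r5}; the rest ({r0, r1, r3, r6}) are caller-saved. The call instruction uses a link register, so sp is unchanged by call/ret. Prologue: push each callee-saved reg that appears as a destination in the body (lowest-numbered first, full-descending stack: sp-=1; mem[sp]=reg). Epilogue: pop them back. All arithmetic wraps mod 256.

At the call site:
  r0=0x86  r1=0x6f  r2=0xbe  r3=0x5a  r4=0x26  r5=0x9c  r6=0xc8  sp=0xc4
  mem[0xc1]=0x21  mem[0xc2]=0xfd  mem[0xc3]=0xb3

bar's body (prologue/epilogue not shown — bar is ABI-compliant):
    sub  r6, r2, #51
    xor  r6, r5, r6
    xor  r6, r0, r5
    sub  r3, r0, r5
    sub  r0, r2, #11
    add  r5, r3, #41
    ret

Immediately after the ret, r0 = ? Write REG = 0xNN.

REG = 0xb3

prologue: push r5 -> mem[0xc3]=0x9c, sp=0xc3
body[0] sub  r6, r2, #51 -> r6=0x8b
body[1] xor  r6, r5, r6 -> r6=0x17
body[2] xor  r6, r0, r5 -> r6=0x1a
body[3] sub  r3, r0, r5 -> r3=0xea
body[4] sub  r0, r2, #11 -> r0=0xb3
body[5] add  r5, r3, #41 -> r5=0x13
epilogue: pop r5=0x9c, sp=0xc4
r0 is caller-saved -> body value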